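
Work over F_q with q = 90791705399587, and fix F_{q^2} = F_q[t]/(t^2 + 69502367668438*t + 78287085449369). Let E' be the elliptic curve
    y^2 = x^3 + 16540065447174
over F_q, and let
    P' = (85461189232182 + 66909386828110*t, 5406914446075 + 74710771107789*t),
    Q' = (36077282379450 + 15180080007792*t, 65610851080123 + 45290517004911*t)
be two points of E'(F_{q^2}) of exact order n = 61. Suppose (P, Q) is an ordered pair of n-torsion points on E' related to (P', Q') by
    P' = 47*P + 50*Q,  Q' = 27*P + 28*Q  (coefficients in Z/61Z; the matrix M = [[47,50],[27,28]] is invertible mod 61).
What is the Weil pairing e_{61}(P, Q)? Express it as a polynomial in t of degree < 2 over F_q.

Since e_{61}(P,P)=e_{61}(Q,Q)=1 and e_{61}(Q,P)=e_{61}(P,Q)^{-1}, expanding e_{61}(47*P + 50*Q,27*P + 28*Q) leaves e(P,Q)^det(M).
det(M) mod 61 = 27; its inverse in (Z/61)^* is 52 (check: 27*52 mod 61 = 1).
6-bit Miller (111101) on E'/F_{90791705399587} with a'=0, b'=16540065447174: accumulate tangent/chord ratios at Q'+S and P'+S'.
e_{61}(P',Q') = 52478716277183 + 35135731609103*t.
e_{61}(P,Q) = (52478716277183 + 35135731609103*t)^{52} = 34633828591493 + 85147679781430*t.

34633828591493 + 85147679781430*t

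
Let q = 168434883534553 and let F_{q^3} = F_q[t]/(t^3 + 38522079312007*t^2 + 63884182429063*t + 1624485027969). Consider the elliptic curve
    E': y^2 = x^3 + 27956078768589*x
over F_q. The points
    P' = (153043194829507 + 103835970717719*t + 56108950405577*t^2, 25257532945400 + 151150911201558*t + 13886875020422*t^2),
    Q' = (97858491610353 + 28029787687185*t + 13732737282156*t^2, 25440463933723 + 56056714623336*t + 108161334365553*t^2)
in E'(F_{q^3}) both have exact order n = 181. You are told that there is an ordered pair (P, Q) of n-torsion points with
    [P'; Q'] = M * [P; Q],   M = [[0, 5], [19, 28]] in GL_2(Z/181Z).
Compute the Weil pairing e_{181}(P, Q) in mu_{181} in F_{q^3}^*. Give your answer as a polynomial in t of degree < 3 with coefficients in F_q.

11402900083782 + 102804305785931*t + 38399800023343*t^2

Alternating bilinearity on E[181] (values in mu_{181} in F_{168434883534553^3}) gives e(P',Q') = e(P,Q)^det(M).
det(M) mod 181 = 86; its inverse in (Z/181)^* is 40 (check: 86*40 mod 181 = 1).
Run Miller on y^2=x^3+27956078768589*x over F_{168434883534553}: ladder 10110101 (8 bits); e = f_P(D_Q)/f_Q(D_P).
The quotient is 115121867146497 + 98496588813653*t + 75886630285915*t^2.
Finally e_{181}(P,Q) = 11402900083782 + 102804305785931*t + 38399800023343*t^2.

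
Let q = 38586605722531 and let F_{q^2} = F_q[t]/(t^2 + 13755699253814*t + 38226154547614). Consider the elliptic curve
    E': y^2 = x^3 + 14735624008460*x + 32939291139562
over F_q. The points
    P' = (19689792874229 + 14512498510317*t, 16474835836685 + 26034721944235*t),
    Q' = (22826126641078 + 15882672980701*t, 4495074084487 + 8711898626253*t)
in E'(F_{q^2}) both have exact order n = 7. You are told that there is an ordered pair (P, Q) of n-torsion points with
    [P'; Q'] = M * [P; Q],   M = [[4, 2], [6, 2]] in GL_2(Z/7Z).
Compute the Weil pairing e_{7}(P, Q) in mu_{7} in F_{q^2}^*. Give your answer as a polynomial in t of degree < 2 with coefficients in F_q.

37352965454038 + 20297096188617*t

Under M = [[4,2],[6,2]] in GL_2(Z/7), e_{7}(P',Q') = e_{7}(P,Q)^(4*2-2*6 mod 7).
So e_{7}(P,Q) = e_{7}(P',Q')^{5}, since 3*5 = 1 mod 7.
Build f_{7,P'} and f_{7,Q'} via the 3-bit ladder of 7=111_2; evaluate at shifted divisors; quotient in F_{38586605722531^2}.
Result: e(P',Q') = 25982223698815 + 32789195232659*t.
Hence e(P,Q) = 37352965454038 + 20297096188617*t in F_{38586605722531^2}^*.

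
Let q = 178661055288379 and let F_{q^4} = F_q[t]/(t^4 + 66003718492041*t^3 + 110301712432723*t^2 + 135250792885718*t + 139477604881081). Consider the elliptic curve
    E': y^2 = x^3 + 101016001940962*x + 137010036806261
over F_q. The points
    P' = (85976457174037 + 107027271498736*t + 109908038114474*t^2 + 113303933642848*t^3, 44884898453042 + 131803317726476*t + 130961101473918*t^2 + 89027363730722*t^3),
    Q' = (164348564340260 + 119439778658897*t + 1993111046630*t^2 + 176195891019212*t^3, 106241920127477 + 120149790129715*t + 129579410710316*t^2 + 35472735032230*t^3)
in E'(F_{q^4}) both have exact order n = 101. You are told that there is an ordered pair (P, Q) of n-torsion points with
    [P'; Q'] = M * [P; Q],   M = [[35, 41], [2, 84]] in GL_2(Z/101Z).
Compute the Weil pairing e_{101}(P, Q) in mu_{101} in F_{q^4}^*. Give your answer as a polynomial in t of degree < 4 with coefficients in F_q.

6117033108105 + 143025558789483*t + 85727668069425*t^2 + 22759795981159*t^3

e_{101}(aP+bQ,cP+dQ) = e_{101}(P,Q)^(ad-bc); with (a,b,c,d)=(35,41,2,84) this gives the det-101 law.
35*84 - 41*2 = 2858; reduced mod 101: det = 30, inverse 64.
Build f_{101,P'} and f_{101,Q'} via the 7-bit ladder of 101=1100101_2; evaluate at shifted divisors; quotient in F_{178661055288379^4}.
The quotient is 156017062675904 + 155597028887074*t + 122426481234093*t^2 + 150568786384167*t^3.
Finally e_{101}(P,Q) = 6117033108105 + 143025558789483*t + 85727668069425*t^2 + 22759795981159*t^3.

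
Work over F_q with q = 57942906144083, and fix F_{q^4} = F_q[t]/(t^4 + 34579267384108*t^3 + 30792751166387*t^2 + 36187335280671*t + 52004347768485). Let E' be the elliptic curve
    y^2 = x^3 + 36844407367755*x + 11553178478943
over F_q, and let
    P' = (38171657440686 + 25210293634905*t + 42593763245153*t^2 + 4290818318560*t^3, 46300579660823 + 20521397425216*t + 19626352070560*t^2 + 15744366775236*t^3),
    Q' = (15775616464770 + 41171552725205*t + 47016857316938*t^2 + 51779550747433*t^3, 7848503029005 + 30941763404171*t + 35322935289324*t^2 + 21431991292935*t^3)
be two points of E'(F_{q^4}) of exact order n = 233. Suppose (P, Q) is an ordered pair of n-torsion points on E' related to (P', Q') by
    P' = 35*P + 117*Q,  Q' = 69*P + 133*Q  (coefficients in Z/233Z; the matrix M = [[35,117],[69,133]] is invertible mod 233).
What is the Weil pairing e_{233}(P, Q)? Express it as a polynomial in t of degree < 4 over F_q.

Alternating bilinearity on E[233] (values in mu_{233} in F_{57942906144083^4}) gives e(P',Q') = e(P,Q)^det(M).
det(M) mod 233 = 77; its inverse in (Z/233)^* is 115 (check: 77*115 mod 233 = 1).
8-bit Miller (11101001) on E'/F_{57942906144083} with a'=36844407367755, b'=11553178478943: accumulate tangent/chord ratios at Q'+S and P'+S'.
Result: e(P',Q') = 5065377626327 + 15544986090863*t + 9098457502719*t^2 + 46933944466141*t^3.
Finally e_{233}(P,Q) = 48636837134764 + 4078460432445*t + 9911371394760*t^2 + 15832424979830*t^3.

48636837134764 + 4078460432445*t + 9911371394760*t^2 + 15832424979830*t^3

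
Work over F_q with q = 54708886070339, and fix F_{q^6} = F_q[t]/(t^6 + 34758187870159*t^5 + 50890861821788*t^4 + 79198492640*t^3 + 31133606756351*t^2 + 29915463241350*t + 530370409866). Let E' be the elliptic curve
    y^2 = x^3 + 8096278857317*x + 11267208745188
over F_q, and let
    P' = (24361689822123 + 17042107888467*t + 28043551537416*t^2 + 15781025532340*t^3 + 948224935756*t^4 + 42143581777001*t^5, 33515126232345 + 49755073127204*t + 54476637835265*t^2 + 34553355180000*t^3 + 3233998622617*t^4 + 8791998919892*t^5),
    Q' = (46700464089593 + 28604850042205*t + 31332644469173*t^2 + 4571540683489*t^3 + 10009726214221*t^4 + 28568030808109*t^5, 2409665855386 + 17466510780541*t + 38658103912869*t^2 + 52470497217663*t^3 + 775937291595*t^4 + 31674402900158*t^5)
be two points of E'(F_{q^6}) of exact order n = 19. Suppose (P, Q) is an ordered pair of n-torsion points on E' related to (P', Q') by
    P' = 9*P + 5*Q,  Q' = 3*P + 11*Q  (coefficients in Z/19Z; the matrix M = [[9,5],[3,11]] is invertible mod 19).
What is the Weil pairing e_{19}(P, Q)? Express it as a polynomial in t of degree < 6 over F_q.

Under M = [[9,5],[3,11]] in GL_2(Z/19), e_{19}(P',Q') = e_{19}(P,Q)^(9*11-5*3 mod 19).
Hence e(P,Q) = e(P',Q')^{12} where 12 = 8^{-1} mod 19.
Build f_{19,P'} and f_{19,Q'} via the 5-bit ladder of 19=10011_2; evaluate at shifted divisors; quotient in F_{54708886070339^6}.
Miller gives e_{19}(P',Q') = 37703733674555 + 22013231040689*t + 4516554244655*t^2 + 1297168975755*t^3 + 20100232820187*t^4 + 5991282736782*t^5 in F_{54708886070339^6}.
Finally e_{19}(P,Q) = 53925502092635 + 42144554681845*t + 32906505555848*t^2 + 36687651420120*t^3 + 13119069099558*t^4 + 7577864606253*t^5.

53925502092635 + 42144554681845*t + 32906505555848*t^2 + 36687651420120*t^3 + 13119069099558*t^4 + 7577864606253*t^5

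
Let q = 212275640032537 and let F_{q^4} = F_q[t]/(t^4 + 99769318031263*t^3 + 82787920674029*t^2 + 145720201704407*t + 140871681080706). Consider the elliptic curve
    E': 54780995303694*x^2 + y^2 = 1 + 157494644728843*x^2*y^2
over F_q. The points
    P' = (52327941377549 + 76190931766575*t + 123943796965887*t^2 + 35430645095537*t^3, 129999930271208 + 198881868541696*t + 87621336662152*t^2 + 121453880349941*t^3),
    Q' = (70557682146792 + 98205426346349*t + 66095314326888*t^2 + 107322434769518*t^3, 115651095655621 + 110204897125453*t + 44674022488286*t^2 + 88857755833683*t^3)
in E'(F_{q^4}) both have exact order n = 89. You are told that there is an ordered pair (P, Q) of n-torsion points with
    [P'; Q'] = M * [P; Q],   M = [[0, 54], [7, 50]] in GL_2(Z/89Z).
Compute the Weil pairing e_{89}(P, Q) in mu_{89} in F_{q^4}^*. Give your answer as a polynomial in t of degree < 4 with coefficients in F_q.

28348657760212 + 74796306433497*t + 5983293037970*t^2 + 148239386353896*t^3

Under M = [[0,54],[7,50]] in GL_2(Z/89), e_{89}(P',Q') = e_{89}(P,Q)^(0*50-54*7 mod 89).
0*50 - 54*7 = -378; reduced mod 89: det = 67, inverse 4.
Edwards->Montgomery: u=(1+y)/(1-y), v=u/x -> 25016455893581v^2=u^3+u; then x_W=27390497651847u: y^2=x^3+127200866795605*x.
Miller loop for e_{89} over F_{212275640032537^4}: bits of 89 = 1011001; 6 double steps + 3 add steps, l/v at each.
Miller gives e_{89}(P',Q') = 115545090884457 + 172805749602146*t + 62571252316284*t^2 + 84541186064891*t^3 in F_{212275640032537^4}.
Thus e_{89}(P,Q) = 28348657760212 + 74796306433497*t + 5983293037970*t^2 + 148239386353896*t^3.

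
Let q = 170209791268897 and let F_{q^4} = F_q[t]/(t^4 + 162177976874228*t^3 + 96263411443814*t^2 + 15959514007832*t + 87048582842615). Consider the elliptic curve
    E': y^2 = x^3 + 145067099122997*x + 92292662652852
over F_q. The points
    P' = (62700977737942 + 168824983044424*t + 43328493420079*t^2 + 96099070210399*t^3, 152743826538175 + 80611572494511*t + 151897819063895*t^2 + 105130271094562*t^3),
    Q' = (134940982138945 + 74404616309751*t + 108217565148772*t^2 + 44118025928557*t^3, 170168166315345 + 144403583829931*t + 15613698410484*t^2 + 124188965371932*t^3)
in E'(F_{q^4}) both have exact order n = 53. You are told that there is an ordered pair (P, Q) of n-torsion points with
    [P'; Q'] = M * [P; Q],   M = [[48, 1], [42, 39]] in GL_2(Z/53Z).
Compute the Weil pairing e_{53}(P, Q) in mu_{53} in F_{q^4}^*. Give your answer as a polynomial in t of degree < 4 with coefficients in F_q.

22728551715949 + 67192166802952*t + 142087743871178*t^2 + 59417595687814*t^3

Alternating bilinearity on E[53] (values in mu_{53} in F_{170209791268897^4}) gives e(P',Q') = e(P,Q)^det(M).
48*39 - 1*42 = 1830; reduced mod 53: det = 28, inverse 36.
Build f_{53,P'} and f_{53,Q'} via the 6-bit ladder of 53=110101_2; evaluate at shifted divisors; quotient in F_{170209791268897^4}.
So e_{53}(P',Q') = 144009393446179 + 98862840545121*t + 143067137595539*t^2 + 35803396424293*t^3.
Thus e_{53}(P,Q) = 22728551715949 + 67192166802952*t + 142087743871178*t^2 + 59417595687814*t^3.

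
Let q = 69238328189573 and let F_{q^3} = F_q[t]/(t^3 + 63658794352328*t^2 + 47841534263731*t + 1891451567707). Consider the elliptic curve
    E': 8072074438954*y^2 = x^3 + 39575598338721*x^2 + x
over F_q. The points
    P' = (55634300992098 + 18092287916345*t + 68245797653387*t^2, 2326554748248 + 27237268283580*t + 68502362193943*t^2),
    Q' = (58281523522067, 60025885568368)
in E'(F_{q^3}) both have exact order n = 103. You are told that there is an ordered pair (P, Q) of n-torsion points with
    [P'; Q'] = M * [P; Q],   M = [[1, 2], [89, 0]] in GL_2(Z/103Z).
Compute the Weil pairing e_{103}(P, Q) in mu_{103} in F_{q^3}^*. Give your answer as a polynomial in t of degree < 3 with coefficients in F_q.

32367634075762 + 10974233779715*t + 32278577087125*t^2

Since e_{103}(P,P)=e_{103}(Q,Q)=1 and e_{103}(Q,P)=e_{103}(P,Q)^{-1}, expanding e_{103}(1*P + 2*Q,89*P) leaves e(P,Q)^det(M).
Hence e(P,Q) = e(P',Q')^{92} where 92 = 28^{-1} mod 103.
(x,y)|->(14826425367118x+7229340661689,14826425367118y) sends E' to y^2=x^3+50490416337027*x+40068052973610.
Miller loop for e_{103} over F_{69238328189573^3}: bits of 103 = 1100111; 6 double steps + 4 add steps, l/v at each.
The quotient is 3264161886988 + 48640714269910*t + 41911804259827*t^2.
e_{103}(P,Q) = (3264161886988 + 48640714269910*t + 41911804259827*t^2)^{92} = 32367634075762 + 10974233779715*t + 32278577087125*t^2.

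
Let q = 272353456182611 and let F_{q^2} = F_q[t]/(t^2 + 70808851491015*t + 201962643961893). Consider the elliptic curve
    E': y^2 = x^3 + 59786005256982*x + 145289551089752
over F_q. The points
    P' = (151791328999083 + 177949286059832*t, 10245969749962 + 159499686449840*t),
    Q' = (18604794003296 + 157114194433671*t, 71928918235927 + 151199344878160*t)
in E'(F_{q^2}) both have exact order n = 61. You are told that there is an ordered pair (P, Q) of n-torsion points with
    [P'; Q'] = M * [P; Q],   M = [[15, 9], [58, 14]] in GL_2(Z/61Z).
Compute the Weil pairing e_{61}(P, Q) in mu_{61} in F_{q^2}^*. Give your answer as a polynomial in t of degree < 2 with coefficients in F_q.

79283804706497 + 125041517751506*t

The 61-Weil pairing on E[61] over F_{272353456182611} is alternating-bilinear: e_{61}(P',Q') = e_{61}(P,Q)^det(M).
Hence e(P,Q) = e(P',Q')^{26} where 26 = 54^{-1} mod 61.
Build f_{61,P'} and f_{61,Q'} via the 6-bit ladder of 61=111101_2; evaluate at shifted divisors; quotient in F_{272353456182611^2}.
Result: e(P',Q') = 224937122074051 + 183487668420973*t.
(224937122074051 + 183487668420973*t)^{26} mod (272353456182611,f) = 79283804706497 + 125041517751506*t.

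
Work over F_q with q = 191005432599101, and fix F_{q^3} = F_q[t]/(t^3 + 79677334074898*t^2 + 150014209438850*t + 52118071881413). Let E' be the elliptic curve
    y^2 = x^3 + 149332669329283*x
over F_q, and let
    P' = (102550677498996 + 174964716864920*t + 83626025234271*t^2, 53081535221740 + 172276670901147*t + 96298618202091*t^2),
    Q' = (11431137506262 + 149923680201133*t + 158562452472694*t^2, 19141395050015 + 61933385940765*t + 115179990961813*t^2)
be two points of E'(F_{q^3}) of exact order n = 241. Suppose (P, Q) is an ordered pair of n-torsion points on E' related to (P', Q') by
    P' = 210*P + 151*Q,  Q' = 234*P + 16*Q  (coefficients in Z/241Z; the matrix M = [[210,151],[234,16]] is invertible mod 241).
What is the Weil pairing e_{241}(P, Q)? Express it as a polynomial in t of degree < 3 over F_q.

The 241-Weil pairing on E[241] over F_{191005432599101} is alternating-bilinear: e_{241}(P',Q') = e_{241}(P,Q)^det(M).
210*16 - 151*234 = -31974; reduced mod 241: det = 79, inverse 180.
Build f_{241,P'} and f_{241,Q'} via the 8-bit ladder of 241=11110001_2; evaluate at shifted divisors; quotient in F_{191005432599101^3}.
The quotient is 142732690229018 + 46178693754118*t + 48118218708018*t^2.
(142732690229018 + 46178693754118*t + 48118218708018*t^2)^{180} mod (191005432599101,f) = 94329292777340 + 156899535108126*t + 89842102390059*t^2.

94329292777340 + 156899535108126*t + 89842102390059*t^2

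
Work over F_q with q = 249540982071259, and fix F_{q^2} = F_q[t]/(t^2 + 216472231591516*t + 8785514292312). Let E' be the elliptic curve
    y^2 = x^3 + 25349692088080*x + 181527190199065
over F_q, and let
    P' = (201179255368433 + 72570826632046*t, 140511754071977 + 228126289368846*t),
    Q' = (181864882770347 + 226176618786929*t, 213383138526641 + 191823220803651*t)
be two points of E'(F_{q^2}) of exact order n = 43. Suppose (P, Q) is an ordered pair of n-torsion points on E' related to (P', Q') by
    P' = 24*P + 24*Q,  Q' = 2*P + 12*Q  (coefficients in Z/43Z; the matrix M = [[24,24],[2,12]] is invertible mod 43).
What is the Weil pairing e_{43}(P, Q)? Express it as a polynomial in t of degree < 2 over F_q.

103485795054489 + 126842435047853*t

The 43-Weil pairing on E[43] over F_{249540982071259} is alternating-bilinear: e_{43}(P',Q') = e_{43}(P,Q)^det(M).
det M = 24*12 - 24*2 = 240 = 25 (mod 43); 25^{-1} = 31 (mod 43).
Build f_{43,P'} and f_{43,Q'} via the 6-bit ladder of 43=101011_2; evaluate at shifted divisors; quotient in F_{249540982071259^2}.
f_P(D_Q)/f_Q(D_P) = 68689082429090 + 6633523059603*t.
Hence e(P,Q) = 103485795054489 + 126842435047853*t in F_{249540982071259^2}^*.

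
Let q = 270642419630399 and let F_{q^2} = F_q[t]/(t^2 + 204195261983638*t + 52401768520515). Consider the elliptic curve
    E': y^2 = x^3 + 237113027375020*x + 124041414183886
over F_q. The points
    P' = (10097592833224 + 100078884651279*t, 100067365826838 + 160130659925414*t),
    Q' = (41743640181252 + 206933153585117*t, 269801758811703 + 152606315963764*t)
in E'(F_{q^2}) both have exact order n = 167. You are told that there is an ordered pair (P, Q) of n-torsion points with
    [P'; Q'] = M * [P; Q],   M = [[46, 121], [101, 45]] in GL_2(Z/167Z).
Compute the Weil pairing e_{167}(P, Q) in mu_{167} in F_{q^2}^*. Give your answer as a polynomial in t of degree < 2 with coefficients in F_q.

257840624056597 + 82125590291519*t

e_{167} is bilinear + alternating on E[167], so e_{167}(46*P + 121*Q, 101*P + 45*Q) = e_{167}(P,Q)^(46*45-121*101).
46*45 - 121*101 = -10151; reduced mod 167: det = 36, inverse 116.
Miller loop for e_{167} over F_{270642419630399^2}: bits of 167 = 10100111; 7 double steps + 4 add steps, l/v at each.
Miller gives e_{167}(P',Q') = 253424413533101 + 59935479086555*t in F_{270642419630399^2}.
Thus e_{167}(P,Q) = 257840624056597 + 82125590291519*t.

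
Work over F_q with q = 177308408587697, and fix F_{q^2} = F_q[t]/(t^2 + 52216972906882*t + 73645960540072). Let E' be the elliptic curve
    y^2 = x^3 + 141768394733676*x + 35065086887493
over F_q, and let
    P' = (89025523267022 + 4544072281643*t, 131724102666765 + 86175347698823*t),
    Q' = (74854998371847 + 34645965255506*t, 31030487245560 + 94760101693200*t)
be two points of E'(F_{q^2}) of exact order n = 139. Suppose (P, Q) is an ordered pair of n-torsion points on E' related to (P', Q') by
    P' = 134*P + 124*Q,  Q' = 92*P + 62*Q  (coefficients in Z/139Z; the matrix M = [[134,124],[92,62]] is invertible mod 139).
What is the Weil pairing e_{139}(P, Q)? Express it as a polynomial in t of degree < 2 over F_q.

The 139-Weil pairing on E[139] over F_{177308408587697} is alternating-bilinear: e_{139}(P',Q') = e_{139}(P,Q)^det(M).
134*62 - 124*92 = -3100; reduced mod 139: det = 97, inverse 43.
Double-and-add over 10001011: 8-1 doublings, 4-1 additions; each step l_{T,T}/v_{2T} or l_{T,P'}/v at Q'+S for random S.
The quotient is 58773040818300 + 11655565994132*t.
(58773040818300 + 11655565994132*t)^{43} mod (177308408587697,f) = 122325376731988 + 148035255766901*t.

122325376731988 + 148035255766901*t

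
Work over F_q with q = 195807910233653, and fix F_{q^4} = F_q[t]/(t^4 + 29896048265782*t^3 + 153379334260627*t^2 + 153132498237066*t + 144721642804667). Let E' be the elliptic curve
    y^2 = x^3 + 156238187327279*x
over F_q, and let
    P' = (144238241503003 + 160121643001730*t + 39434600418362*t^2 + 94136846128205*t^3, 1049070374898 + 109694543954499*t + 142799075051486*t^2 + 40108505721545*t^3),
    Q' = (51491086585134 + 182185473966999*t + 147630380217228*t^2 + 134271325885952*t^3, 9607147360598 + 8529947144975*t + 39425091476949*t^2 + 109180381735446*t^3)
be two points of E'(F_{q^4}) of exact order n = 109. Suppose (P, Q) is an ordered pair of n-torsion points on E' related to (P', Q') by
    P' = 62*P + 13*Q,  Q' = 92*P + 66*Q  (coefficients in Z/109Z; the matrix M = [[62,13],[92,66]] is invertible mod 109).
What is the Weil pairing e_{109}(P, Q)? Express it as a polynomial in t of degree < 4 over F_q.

160866168693965 + 187300077889478*t + 3078837752787*t^2 + 74226532328952*t^3

e_{109}(aP+bQ,cP+dQ) = e_{109}(P,Q)^(ad-bc); with (a,b,c,d)=(62,13,92,66) this gives the det-109 law.
So e_{109}(P,Q) = e_{109}(P',Q')^{51}, since 62*51 = 1 mod 109.
Run Miller on y^2=x^3+156238187327279*x over F_{195807910233653}: ladder 1101101 (7 bits); e = f_P(D_Q)/f_Q(D_P).
e_{109}(P',Q') = 52141628254074 + 49665309585966*t + 183668977817504*t^2 + 51666914441704*t^3.
Raise to 51: e(P,Q) = 160866168693965 + 187300077889478*t + 3078837752787*t^2 + 74226532328952*t^3 in mu_{109}.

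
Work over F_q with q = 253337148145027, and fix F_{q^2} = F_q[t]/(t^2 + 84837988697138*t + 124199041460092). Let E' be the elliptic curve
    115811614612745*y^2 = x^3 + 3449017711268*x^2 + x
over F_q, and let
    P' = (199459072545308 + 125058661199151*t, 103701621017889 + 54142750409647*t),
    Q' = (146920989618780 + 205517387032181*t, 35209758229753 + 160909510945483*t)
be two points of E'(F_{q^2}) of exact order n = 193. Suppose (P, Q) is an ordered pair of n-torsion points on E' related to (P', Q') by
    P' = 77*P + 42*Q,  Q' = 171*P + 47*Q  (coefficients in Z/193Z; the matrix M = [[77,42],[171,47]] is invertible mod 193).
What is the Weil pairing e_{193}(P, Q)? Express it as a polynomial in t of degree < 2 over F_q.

160207283836874 + 34373139390556*t

Since e_{193}(P,P)=e_{193}(Q,Q)=1 and e_{193}(Q,P)=e_{193}(P,Q)^{-1}, expanding e_{193}(77*P + 42*Q,171*P + 47*Q) leaves e(P,Q)^det(M).
det M = 77*47 - 42*171 = -3563 = 104 (mod 193); 104^{-1} = 13 (mod 193).
(x,y)|->(62419612811840x+242144240276997,62419612811840y) sends E' to y^2=x^3+130255678536185*x+110933478294292.
n = 193 = (11000001)_2 (8 bits, wt 3); accumulate f_{193,P'}(Q'+S)/f_{193,P'}(S) along the 7-step ladder.
So e_{193}(P',Q') = 23638034055877 + 83985380759727*t.
(23638034055877 + 83985380759727*t)^{13} mod (253337148145027,f) = 160207283836874 + 34373139390556*t.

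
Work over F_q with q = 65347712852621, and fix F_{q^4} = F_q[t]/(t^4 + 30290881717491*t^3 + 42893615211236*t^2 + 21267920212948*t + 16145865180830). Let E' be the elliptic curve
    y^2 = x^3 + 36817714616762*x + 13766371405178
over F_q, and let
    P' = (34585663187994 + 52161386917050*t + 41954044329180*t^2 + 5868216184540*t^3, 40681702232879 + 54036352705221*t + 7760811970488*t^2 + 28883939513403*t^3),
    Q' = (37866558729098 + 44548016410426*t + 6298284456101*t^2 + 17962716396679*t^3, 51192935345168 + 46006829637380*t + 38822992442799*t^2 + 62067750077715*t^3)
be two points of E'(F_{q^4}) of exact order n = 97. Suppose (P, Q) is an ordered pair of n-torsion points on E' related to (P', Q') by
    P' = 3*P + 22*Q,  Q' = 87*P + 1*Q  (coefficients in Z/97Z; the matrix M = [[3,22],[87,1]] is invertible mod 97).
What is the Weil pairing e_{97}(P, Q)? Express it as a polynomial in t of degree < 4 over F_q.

The 97-Weil pairing on E[97] over F_{65347712852621} is alternating-bilinear: e_{97}(P',Q') = e_{97}(P,Q)^det(M).
Hence e(P,Q) = e(P',Q')^{87} where 87 = 29^{-1} mod 97.
Run Miller on y^2=x^3+36817714616762*x+13766371405178 over F_{65347712852621}: ladder 1100001 (7 bits); e = f_P(D_Q)/f_Q(D_P).
So e_{97}(P',Q') = 14561111394371 + 47785778772989*t + 45016534760307*t^2 + 20934497723417*t^3.
(14561111394371 + 47785778772989*t + 45016534760307*t^2 + 20934497723417*t^3)^{87} mod (65347712852621,f) = 50463951569143 + 3225609350691*t + 20633068083791*t^2 + 33009603410404*t^3.

50463951569143 + 3225609350691*t + 20633068083791*t^2 + 33009603410404*t^3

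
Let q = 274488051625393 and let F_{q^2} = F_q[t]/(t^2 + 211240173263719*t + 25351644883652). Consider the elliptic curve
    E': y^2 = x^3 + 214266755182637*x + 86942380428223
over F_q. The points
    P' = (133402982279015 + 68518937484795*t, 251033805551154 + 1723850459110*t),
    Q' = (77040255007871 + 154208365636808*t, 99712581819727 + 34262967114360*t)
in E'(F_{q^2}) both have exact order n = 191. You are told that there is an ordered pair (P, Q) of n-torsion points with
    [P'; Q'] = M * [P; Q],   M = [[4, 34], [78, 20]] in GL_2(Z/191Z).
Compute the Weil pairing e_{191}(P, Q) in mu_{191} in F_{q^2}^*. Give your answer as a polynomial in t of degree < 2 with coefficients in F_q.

231585647176749 + 19284262724429*t

Under M = [[4,34],[78,20]] in GL_2(Z/191), e_{191}(P',Q') = e_{191}(P,Q)^(4*20-34*78 mod 191).
det M = 4*20 - 34*78 = -2572 = 102 (mod 191); 102^{-1} = 103 (mod 191).
Double-and-add over 10111111: 8-1 doublings, 7-1 additions; each step l_{T,T}/v_{2T} or l_{T,P'}/v at Q'+S for random S.
Result: e(P',Q') = 234192426560652 + 178152869539263*t.
Raise to 103: e(P,Q) = 231585647176749 + 19284262724429*t in mu_{191}.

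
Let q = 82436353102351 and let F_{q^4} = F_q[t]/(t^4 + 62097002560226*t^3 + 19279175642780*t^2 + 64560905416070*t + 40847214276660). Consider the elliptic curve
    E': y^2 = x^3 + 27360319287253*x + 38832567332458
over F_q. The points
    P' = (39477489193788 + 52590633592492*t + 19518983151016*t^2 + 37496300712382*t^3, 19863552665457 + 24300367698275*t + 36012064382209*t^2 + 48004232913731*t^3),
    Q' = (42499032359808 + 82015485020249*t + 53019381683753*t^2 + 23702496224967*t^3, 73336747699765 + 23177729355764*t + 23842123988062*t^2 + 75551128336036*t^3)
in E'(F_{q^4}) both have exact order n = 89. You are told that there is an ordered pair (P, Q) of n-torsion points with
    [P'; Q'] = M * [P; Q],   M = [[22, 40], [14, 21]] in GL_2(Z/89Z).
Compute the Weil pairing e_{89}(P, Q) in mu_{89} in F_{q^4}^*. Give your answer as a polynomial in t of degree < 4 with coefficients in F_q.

8373433180448 + 65002640374799*t + 55522209696188*t^2 + 385125859528*t^3

e_{89} is bilinear + alternating on E[89], so e_{89}(22*P + 40*Q, 14*P + 21*Q) = e_{89}(P,Q)^(22*21-40*14).
22*21 - 40*14 = -98; reduced mod 89: det = 80, inverse 79.
7-bit Miller (1011001) on E'/F_{82436353102351} with a'=27360319287253, b'=38832567332458: accumulate tangent/chord ratios at Q'+S and P'+S'.
So e_{89}(P',Q') = 20909056891930 + 63161206400704*t + 26571148761672*t^2 + 41351970580259*t^3.
Hence e(P,Q) = 8373433180448 + 65002640374799*t + 55522209696188*t^2 + 385125859528*t^3 in F_{82436353102351^4}^*.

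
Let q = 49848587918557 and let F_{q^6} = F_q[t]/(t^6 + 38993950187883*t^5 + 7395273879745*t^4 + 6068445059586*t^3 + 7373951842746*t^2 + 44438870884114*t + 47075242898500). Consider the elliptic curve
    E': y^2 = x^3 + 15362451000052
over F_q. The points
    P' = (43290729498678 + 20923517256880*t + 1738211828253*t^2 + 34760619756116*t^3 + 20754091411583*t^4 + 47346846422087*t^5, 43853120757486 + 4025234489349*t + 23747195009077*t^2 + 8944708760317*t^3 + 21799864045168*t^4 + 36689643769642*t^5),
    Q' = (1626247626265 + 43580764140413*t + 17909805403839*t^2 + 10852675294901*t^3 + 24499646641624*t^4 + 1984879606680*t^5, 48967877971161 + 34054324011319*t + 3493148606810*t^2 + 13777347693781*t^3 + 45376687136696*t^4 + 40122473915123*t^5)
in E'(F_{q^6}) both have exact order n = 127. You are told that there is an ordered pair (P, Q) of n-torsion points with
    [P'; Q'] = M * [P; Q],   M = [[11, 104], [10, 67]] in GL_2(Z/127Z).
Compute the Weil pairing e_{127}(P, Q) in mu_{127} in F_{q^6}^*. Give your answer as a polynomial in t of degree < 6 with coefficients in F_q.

46807399918459 + 40534671203431*t + 13458163673502*t^2 + 38583596319889*t^3 + 5221505003387*t^4 + 2978679247969*t^5

e_{127}(aP+bQ,cP+dQ) = e_{127}(P,Q)^(ad-bc); with (a,b,c,d)=(11,104,10,67) this gives the det-127 law.
Hence e(P,Q) = e(P',Q')^{57} where 57 = 78^{-1} mod 127.
Run Miller on y^2=x^3+15362451000052 over F_{49848587918557}: ladder 1111111 (7 bits); e = f_P(D_Q)/f_Q(D_P).
Result: e(P',Q') = 17659234046354 + 45258491100738*t + 38761554907456*t^2 + 3881988301901*t^3 + 22290341727492*t^4 + 18521305210519*t^5.
Thus e_{127}(P,Q) = 46807399918459 + 40534671203431*t + 13458163673502*t^2 + 38583596319889*t^3 + 5221505003387*t^4 + 2978679247969*t^5.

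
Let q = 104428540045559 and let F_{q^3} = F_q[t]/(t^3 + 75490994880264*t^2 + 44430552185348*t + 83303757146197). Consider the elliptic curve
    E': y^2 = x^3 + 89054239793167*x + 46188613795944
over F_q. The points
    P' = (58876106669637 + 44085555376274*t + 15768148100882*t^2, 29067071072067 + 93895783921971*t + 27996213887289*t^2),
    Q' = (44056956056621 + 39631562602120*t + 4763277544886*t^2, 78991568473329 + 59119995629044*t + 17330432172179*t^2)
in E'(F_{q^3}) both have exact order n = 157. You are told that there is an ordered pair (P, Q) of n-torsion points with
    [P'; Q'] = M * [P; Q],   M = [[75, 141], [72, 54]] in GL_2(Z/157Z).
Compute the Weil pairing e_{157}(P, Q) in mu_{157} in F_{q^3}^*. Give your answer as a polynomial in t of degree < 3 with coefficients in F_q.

10612166501261 + 15243127432886*t + 10744484191466*t^2

e_{157}(aP+bQ,cP+dQ) = e_{157}(P,Q)^(ad-bc); with (a,b,c,d)=(75,141,72,54) this gives the det-157 law.
75*54 - 141*72 = -6102; reduced mod 157: det = 21, inverse 15.
Run Miller on y^2=x^3+89054239793167*x+46188613795944 over F_{104428540045559}: ladder 10011101 (8 bits); e = f_P(D_Q)/f_Q(D_P).
The quotient is 68321709223672 + 97156157159797*t + 49727443833056*t^2.
Finally e_{157}(P,Q) = 10612166501261 + 15243127432886*t + 10744484191466*t^2.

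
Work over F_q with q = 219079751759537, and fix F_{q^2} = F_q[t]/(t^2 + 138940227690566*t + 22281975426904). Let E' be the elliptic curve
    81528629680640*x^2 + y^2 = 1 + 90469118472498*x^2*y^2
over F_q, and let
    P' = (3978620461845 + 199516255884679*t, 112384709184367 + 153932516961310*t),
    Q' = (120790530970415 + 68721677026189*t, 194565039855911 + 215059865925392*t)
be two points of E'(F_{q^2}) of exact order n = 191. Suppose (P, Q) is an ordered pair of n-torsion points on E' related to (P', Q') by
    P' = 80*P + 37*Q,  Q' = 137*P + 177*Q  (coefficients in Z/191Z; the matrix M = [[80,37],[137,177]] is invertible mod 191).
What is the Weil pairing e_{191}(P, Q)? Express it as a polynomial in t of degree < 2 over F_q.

70466083637502 + 4816757975717*t

The 191-Weil pairing on E[191] over F_{219079751759537} is alternating-bilinear: e_{191}(P',Q') = e_{191}(P,Q)^det(M).
Inverting 114 mod 191: 62. Thus e_{191}(P,Q) = e(P',Q')^{62}.
Edwards a_E,d_E -> Montgomery A=52014561125662,B=120596567348386 -> Weierstrass 41777467504040,132701617577512 via alpha=101692875278702,beta=107304753681804.
8-bit Miller (10111111) on E'/F_{219079751759537} with a'=41777467504040, b'=132701617577512: accumulate tangent/chord ratios at Q'+S and P'+S'.
Miller gives e_{191}(P',Q') = 136318525768831 + 182725923930462*t in F_{219079751759537^2}.
Finally e_{191}(P,Q) = 70466083637502 + 4816757975717*t.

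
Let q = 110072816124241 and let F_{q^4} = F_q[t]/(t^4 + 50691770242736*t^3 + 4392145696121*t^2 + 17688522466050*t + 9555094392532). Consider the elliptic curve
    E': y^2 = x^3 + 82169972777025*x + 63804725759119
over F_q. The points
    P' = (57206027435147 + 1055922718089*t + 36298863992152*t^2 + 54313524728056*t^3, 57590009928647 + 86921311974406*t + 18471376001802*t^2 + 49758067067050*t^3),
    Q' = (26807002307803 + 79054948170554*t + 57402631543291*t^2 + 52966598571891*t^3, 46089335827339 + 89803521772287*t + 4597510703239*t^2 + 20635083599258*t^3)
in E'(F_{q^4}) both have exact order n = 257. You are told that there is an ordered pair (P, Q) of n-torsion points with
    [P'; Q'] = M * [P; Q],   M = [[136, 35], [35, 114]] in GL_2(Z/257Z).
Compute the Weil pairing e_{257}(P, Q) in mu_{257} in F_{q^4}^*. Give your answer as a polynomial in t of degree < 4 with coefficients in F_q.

e_{257} is bilinear + alternating on E[257], so e_{257}(136*P + 35*Q, 35*P + 114*Q) = e_{257}(P,Q)^(136*114-35*35).
det M = 136*114 - 35*35 = 14279 = 144 (mod 257); 144^{-1} = 141 (mod 257).
Miller loop for e_{257} over F_{110072816124241^4}: bits of 257 = 100000001; 8 double steps + 1 add steps, l/v at each.
e_{257}(P',Q') = 33284001351060 + 29059393008593*t + 82323023030857*t^2 + 68011872080063*t^3.
Raise to 141: e(P,Q) = 30316020771657 + 22780223586828*t + 83488462101638*t^2 + 106747324728266*t^3 in mu_{257}.

30316020771657 + 22780223586828*t + 83488462101638*t^2 + 106747324728266*t^3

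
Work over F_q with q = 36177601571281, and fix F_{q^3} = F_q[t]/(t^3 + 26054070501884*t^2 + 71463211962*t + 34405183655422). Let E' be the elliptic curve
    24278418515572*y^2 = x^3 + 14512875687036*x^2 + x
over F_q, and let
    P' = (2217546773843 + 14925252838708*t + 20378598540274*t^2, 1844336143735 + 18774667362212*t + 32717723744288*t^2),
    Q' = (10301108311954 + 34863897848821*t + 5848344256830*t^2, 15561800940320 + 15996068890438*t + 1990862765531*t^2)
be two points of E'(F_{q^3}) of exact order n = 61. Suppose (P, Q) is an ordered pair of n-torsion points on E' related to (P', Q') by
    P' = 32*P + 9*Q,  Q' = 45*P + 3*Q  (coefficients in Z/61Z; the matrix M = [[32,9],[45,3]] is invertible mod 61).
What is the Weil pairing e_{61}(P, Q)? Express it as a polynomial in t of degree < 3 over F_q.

Under M = [[32,9],[45,3]] in GL_2(Z/61), e_{61}(P',Q') = e_{61}(P,Q)^(32*3-9*45 mod 61).
det(M) mod 61 = 57; its inverse in (Z/61)^* is 15 (check: 57*15 mod 61 = 1).
(x,y)|->(4287029542927x+17517745853557,4287029542927y) sends E' to y^2=x^3+17703674141827.
n = 61 = (111101)_2 (6 bits, wt 5); accumulate f_{61,P'}(Q'+S)/f_{61,P'}(S) along the 5-step ladder.
Miller gives e_{61}(P',Q') = 13239939043860 + 26114089700391*t + 23558079743546*t^2 in F_{36177601571281^3}.
Finally e_{61}(P,Q) = 30424923580809 + 28855862848559*t + 1268182519101*t^2.

30424923580809 + 28855862848559*t + 1268182519101*t^2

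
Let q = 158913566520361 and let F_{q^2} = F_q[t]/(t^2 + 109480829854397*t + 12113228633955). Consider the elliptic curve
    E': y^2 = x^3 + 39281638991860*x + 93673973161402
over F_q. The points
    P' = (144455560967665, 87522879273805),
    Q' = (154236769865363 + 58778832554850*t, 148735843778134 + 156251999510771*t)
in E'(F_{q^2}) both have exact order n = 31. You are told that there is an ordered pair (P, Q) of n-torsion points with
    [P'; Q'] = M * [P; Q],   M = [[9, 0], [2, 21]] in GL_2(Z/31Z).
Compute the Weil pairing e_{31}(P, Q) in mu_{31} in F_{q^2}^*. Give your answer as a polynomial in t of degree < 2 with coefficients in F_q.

116445042321366 + 55820139730031*t

The 31-Weil pairing on E[31] over F_{158913566520361} is alternating-bilinear: e_{31}(P',Q') = e_{31}(P,Q)^det(M).
Inverting 3 mod 31: 21. Thus e_{31}(P,Q) = e(P',Q')^{21}.
Build f_{31,P'} and f_{31,Q'} via the 5-bit ladder of 31=11111_2; evaluate at shifted divisors; quotient in F_{158913566520361^2}.
e_{31}(P',Q') = 157989918050441 + 129610923844041*t.
(157989918050441 + 129610923844041*t)^{21} mod (158913566520361,f) = 116445042321366 + 55820139730031*t.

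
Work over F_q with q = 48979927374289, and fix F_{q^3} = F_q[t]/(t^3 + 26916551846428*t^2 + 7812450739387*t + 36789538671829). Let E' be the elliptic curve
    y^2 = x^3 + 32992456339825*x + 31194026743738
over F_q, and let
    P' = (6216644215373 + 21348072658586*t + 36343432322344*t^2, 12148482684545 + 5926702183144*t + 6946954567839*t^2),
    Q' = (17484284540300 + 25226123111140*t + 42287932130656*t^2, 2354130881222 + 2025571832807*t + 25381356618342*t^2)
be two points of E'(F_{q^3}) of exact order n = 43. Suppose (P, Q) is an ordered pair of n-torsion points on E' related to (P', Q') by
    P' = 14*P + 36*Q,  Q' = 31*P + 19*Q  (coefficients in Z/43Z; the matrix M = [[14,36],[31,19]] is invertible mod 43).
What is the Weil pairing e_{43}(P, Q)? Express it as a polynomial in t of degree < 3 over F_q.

47454880905574 + 36621677823881*t + 38606810711578*t^2

Alternating bilinearity on E[43] (values in mu_{43} in F_{48979927374289^3}) gives e(P',Q') = e(P,Q)^det(M).
Hence e(P,Q) = e(P',Q')^{13} where 13 = 10^{-1} mod 43.
Double-and-add over 101011: 6-1 doublings, 4-1 additions; each step l_{T,T}/v_{2T} or l_{T,P'}/v at Q'+S for random S.
The quotient is 15036868252970 + 16716866099185*t + 34360890040302*t^2.
Thus e_{43}(P,Q) = 47454880905574 + 36621677823881*t + 38606810711578*t^2.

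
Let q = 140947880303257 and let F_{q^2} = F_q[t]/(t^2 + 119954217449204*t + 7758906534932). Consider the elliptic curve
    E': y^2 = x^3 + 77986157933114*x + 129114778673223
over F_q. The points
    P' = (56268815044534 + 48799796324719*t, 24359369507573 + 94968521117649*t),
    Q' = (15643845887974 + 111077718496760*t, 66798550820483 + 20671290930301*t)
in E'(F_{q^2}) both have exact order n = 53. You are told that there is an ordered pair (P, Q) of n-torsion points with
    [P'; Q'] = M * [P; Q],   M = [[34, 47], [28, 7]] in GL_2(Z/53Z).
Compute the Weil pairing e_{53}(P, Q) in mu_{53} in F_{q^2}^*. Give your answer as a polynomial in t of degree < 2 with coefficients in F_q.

36624869893472 + 86159754431842*t

The 53-Weil pairing on E[53] over F_{140947880303257} is alternating-bilinear: e_{53}(P',Q') = e_{53}(P,Q)^det(M).
det(M) mod 53 = 35; its inverse in (Z/53)^* is 50 (check: 35*50 mod 53 = 1).
Build f_{53,P'} and f_{53,Q'} via the 6-bit ladder of 53=110101_2; evaluate at shifted divisors; quotient in F_{140947880303257^2}.
Result: e(P',Q') = 104930910788765 + 84381212182654*t.
Hence e(P,Q) = 36624869893472 + 86159754431842*t in F_{140947880303257^2}^*.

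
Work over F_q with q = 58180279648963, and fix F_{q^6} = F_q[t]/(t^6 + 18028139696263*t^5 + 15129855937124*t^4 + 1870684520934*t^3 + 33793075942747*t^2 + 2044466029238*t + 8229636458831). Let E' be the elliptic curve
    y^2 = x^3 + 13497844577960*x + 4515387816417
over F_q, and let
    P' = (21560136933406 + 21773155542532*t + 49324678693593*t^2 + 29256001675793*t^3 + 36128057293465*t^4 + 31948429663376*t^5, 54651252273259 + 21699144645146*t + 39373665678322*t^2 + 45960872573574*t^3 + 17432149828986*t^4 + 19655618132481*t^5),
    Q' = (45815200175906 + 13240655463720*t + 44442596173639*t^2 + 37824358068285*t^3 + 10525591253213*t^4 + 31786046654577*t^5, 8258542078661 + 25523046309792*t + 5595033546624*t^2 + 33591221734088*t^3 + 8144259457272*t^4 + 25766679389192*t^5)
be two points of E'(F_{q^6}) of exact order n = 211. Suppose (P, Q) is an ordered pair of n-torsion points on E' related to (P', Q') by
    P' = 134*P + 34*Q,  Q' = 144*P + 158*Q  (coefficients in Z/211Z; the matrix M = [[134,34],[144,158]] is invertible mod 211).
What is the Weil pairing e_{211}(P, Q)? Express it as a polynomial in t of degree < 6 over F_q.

e_{211}(aP+bQ,cP+dQ) = e_{211}(P,Q)^(ad-bc); with (a,b,c,d)=(134,34,144,158) this gives the det-211 law.
det M = 134*158 - 34*144 = 16276 = 29 (mod 211); 29^{-1} = 131 (mod 211).
8-bit Miller (11010011) on E'/F_{58180279648963} with a'=13497844577960, b'=4515387816417: accumulate tangent/chord ratios at Q'+S and P'+S'.
e_{211}(P',Q') = 6841097746003 + 515280232482*t + 9618720510272*t^2 + 29103641058553*t^3 + 54698633494852*t^4 + 9380229706738*t^5.
Finally e_{211}(P,Q) = 4696656910172 + 36999969053307*t + 33182222101177*t^2 + 39843695135408*t^3 + 47407303756522*t^4 + 6064289665408*t^5.

4696656910172 + 36999969053307*t + 33182222101177*t^2 + 39843695135408*t^3 + 47407303756522*t^4 + 6064289665408*t^5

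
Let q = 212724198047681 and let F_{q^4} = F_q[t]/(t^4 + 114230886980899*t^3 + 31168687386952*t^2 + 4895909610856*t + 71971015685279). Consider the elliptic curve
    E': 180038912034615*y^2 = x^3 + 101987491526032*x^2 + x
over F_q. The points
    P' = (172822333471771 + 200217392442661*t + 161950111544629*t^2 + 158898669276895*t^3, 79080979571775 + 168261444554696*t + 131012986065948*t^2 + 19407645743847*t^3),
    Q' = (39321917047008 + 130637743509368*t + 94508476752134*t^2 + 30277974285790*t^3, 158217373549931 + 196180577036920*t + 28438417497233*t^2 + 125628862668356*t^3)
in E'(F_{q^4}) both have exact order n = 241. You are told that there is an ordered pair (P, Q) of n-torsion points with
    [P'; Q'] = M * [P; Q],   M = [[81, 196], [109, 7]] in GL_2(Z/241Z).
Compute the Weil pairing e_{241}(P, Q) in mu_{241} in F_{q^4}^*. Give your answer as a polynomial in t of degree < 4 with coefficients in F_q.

14244476436620 + 116489068591850*t + 10294027384513*t^2 + 133273995708708*t^3

e_{241}(aP+bQ,cP+dQ) = e_{241}(P,Q)^(ad-bc); with (a,b,c,d)=(81,196,109,7) this gives the det-241 law.
Inverting 170 mod 241: 112. Thus e_{241}(P,Q) = e(P',Q')^{112}.
Set x_W=48631169628384*u+67103729900196, y_W=48631169628384*v; then E': y_W^2=x_W^3+13979414861860*x_W+82186805225761.
8-bit Miller (11110001) on E'/F_{212724198047681} with a'=13979414861860, b'=82186805225761: accumulate tangent/chord ratios at Q'+S and P'+S'.
e_{241}(P',Q') = 160756685389763 + 110839918758780*t + 36064341801471*t^2 + 5495492273928*t^3.
e_{241}(P,Q) = (160756685389763 + 110839918758780*t + 36064341801471*t^2 + 5495492273928*t^3)^{112} = 14244476436620 + 116489068591850*t + 10294027384513*t^2 + 133273995708708*t^3.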